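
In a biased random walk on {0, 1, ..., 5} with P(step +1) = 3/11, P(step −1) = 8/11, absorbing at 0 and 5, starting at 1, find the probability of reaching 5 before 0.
P(hit 5 before 0) = (1 − (8/3)^1) / (1 − (8/3)^5) = 81/6505

Let u_k denote P(reach 5 before 0 | start at k). Boundary: u_0 = 0, u_5 = 1. Recurrence: u_k = 3/11·u_{k+1} + 8/11·u_{k-1} for 1 ≤ k ≤ 4. Try u_k = A + B·r^k with r = q/p = (8/11)/(3/11) = 8/3. Substitution satisfies the recurrence; boundary conditions give:
  u_k = (1 − r^k) / (1 − r^N) = (1 − (8/3)^1) / (1 − (8/3)^5) = 81/6505.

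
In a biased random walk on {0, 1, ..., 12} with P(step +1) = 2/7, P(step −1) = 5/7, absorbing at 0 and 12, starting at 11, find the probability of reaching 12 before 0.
P(hit 12 before 0) = (1 − (5/2)^11) / (1 − (5/2)^12) = 32550718/81378843

Let u_k denote P(reach 12 before 0 | start at k). Boundary: u_0 = 0, u_12 = 1. Recurrence: u_k = 2/7·u_{k+1} + 5/7·u_{k-1} for 1 ≤ k ≤ 11. Try u_k = A + B·r^k with r = q/p = (5/7)/(2/7) = 5/2. Substitution satisfies the recurrence; boundary conditions give:
  u_k = (1 − r^k) / (1 − r^N) = (1 − (5/2)^11) / (1 − (5/2)^12) = 32550718/81378843.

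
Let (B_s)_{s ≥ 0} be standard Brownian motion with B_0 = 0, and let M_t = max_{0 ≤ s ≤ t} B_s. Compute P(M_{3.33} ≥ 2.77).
P(M_{3.33} ≥ 2.77) = 2·P(B_{3.33} ≥ 2.77) = 2(1 − Φ(2.77/√3.33)) ≈ 0.1290

By the reflection principle for Brownian motion, P(M_t ≥ a) = 2 · P(B_t ≥ a) for a ≥ 0. Since B_t ~ N(0, t), P(B_t ≥ 2.77) = 1 − Φ(2.77/√t) = 1 − Φ(2.77/√3.33) = 1 − Φ(1.5180). So
  P(M_{3.33} ≥ 2.77) = 2(1 − Φ(1.5180)) ≈ 0.1290.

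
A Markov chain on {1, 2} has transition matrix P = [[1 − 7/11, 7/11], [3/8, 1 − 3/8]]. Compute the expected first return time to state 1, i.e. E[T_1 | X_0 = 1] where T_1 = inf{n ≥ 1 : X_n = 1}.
E[T_1 | X_0 = 1] = 1/π_1 = 89/33

For an irreducible recurrent Markov chain with stationary distribution π, E[T_i | X_0 = i] = 1/π_i (Kac's formula). Here π_1 = (3/8)/(7/11 + 3/8) = (3/8)/(89/88) = 33/89, so E[T_1 | X_0 = 1] = 1/π_1 = (7/11 + 3/8)/(3/8) = (89/88)/(3/8) = 89/33.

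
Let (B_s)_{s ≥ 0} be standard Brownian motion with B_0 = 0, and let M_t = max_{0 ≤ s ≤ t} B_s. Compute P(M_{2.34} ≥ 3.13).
P(M_{2.34} ≥ 3.13) = 2·P(B_{2.34} ≥ 3.13) = 2(1 − Φ(3.13/√2.34)) ≈ 0.0407

By the reflection principle for Brownian motion, P(M_t ≥ a) = 2 · P(B_t ≥ a) for a ≥ 0. Since B_t ~ N(0, t), P(B_t ≥ 3.13) = 1 − Φ(3.13/√t) = 1 − Φ(3.13/√2.34) = 1 − Φ(2.0461). So
  P(M_{2.34} ≥ 3.13) = 2(1 − Φ(2.0461)) ≈ 0.0407.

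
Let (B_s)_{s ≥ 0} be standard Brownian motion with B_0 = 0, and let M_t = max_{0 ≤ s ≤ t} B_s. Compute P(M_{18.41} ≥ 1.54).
P(M_{18.41} ≥ 1.54) = 2·P(B_{18.41} ≥ 1.54) = 2(1 − Φ(1.54/√18.41)) ≈ 0.7197

By the reflection principle for Brownian motion, P(M_t ≥ a) = 2 · P(B_t ≥ a) for a ≥ 0. Since B_t ~ N(0, t), P(B_t ≥ 1.54) = 1 − Φ(1.54/√t) = 1 − Φ(1.54/√18.41) = 1 − Φ(0.3589). So
  P(M_{18.41} ≥ 1.54) = 2(1 − Φ(0.3589)) ≈ 0.7197.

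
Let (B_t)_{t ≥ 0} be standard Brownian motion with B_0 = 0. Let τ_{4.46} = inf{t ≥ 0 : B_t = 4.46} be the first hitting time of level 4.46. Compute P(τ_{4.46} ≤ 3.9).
P(τ_{4.46} ≤ 3.9) = 2(1 − Φ(4.46/√3.9)) = 2(1 − Φ(2.2584)) ≈ 0.0239

By the reflection principle for standard BM, P(τ_b ≤ t) = 2 · P(B_t ≥ b). Since B_t ~ N(0, t), P(B_t ≥ 4.46) = 1 − Φ(4.46/√t) = 1 − Φ(4.46/√3.9) = 1 − Φ(2.2584) ≈ 0.01196. Doubling: P(τ_{4.46} ≤ 3.9) ≈ 2 · 0.01196 = 0.02392 ≈ 0.0239.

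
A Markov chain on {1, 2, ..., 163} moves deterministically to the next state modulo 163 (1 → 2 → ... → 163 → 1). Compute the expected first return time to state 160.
E[T_160 | X_0 = 160] = 163

The chain cycles deterministically, so starting at state 160 it returns in exactly 163 steps. Equivalently, the stationary distribution is uniform π_j = 1/163 for every state j, so by Kac's formula E[T_160] = 1/π_160 = 163.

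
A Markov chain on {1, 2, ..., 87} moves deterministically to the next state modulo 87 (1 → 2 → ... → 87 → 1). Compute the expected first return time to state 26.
E[T_26 | X_0 = 26] = 87

The chain cycles deterministically, so starting at state 26 it returns in exactly 87 steps. Equivalently, the stationary distribution is uniform π_j = 1/87 for every state j, so by Kac's formula E[T_26] = 1/π_26 = 87.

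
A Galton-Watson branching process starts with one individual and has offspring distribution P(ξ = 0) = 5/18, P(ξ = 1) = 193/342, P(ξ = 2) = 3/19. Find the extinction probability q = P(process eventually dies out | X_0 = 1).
q = 1

Mean offspring μ = 0·5/18 + 1·193/342 + 2·3/19 = 301/342 ≤ 1. For μ ≤ 1 with offspring not concentrated at 1, the Galton-Watson process goes extinct almost surely, so q = 1.
(Algebraic check: The pgf is f(s) = 5/18 + 193/342·s + 3/19·s². The extinction probability q is the smallest fixed point of f in [0, 1]. Setting s = f(s):
  3/19·s² + (193/342 − 1)·s + 5/18 = 0
  3/19·s² − (5/18 + 3/19)·s + 5/18 = 0
which factors as (s − 1)·(3/19·s − 5/18) = 0, giving roots s = 1 and s = (5/18)/(3/19) = 95/54. Since 95/54 ≥ 1, the smallest root in [0, 1] is s = 1.)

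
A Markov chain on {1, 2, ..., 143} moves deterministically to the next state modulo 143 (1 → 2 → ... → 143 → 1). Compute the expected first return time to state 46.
E[T_46 | X_0 = 46] = 143

The chain cycles deterministically, so starting at state 46 it returns in exactly 143 steps. Equivalently, the stationary distribution is uniform π_j = 1/143 for every state j, so by Kac's formula E[T_46] = 1/π_46 = 143.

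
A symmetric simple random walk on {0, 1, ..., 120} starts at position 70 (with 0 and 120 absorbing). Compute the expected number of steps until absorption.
E[τ | X_0 = 70] = 3500

Let v_k = E[τ | X_0 = k]. Boundary: v_0 = v_120 = 0. Recurrence: v_k = 1 + (v_{k-1} + v_{k+1})/2 for 1 ≤ k ≤ 119. The particular solution to v_k − (v_{k-1} + v_{k+1})/2 = 1 is v_k = −k^2. Adding homogeneous solution A + B k and matching boundaries gives v_k = k (120 − k). Substituting k = 70: v_70 = 70 · 50 = 3500.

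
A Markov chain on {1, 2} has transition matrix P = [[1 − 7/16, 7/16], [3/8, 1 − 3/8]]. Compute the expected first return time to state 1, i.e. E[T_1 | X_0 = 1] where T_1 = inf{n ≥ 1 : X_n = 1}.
E[T_1 | X_0 = 1] = 1/π_1 = 13/6

For an irreducible recurrent Markov chain with stationary distribution π, E[T_i | X_0 = i] = 1/π_i (Kac's formula). Here π_1 = (3/8)/(7/16 + 3/8) = (3/8)/(13/16) = 6/13, so E[T_1 | X_0 = 1] = 1/π_1 = (7/16 + 3/8)/(3/8) = (13/16)/(3/8) = 13/6.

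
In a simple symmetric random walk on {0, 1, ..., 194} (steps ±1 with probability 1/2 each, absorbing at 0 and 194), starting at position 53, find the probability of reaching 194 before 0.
P(hit 194 before 0) = 53/194

Let u_k = P(hit 194 before 0 | start at k). Then u_0 = 0, u_194 = 1, and u_k = u_{k-1}/2 + u_{k+1}/2 for 1 ≤ k ≤ 193. This harmonic recurrence is solved by u_k = k/194, giving u_53 = 53/194.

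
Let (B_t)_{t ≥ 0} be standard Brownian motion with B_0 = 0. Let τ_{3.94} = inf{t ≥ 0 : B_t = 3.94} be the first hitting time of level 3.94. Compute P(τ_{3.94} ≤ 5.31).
P(τ_{3.94} ≤ 5.31) = 2(1 − Φ(3.94/√5.31)) = 2(1 − Φ(1.7098)) ≈ 0.0873

By the reflection principle for standard BM, P(τ_b ≤ t) = 2 · P(B_t ≥ b). Since B_t ~ N(0, t), P(B_t ≥ 3.94) = 1 − Φ(3.94/√t) = 1 − Φ(3.94/√5.31) = 1 − Φ(1.7098) ≈ 0.04365. Doubling: P(τ_{3.94} ≤ 5.31) ≈ 2 · 0.04365 = 0.08730 ≈ 0.0873.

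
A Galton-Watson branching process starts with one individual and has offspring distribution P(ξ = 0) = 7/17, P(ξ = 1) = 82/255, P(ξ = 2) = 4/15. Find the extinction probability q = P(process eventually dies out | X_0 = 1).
q = 1

Mean offspring μ = 0·7/17 + 1·82/255 + 2·4/15 = 218/255 ≤ 1. For μ ≤ 1 with offspring not concentrated at 1, the Galton-Watson process goes extinct almost surely, so q = 1.
(Algebraic check: The pgf is f(s) = 7/17 + 82/255·s + 4/15·s². The extinction probability q is the smallest fixed point of f in [0, 1]. Setting s = f(s):
  4/15·s² + (82/255 − 1)·s + 7/17 = 0
  4/15·s² − (7/17 + 4/15)·s + 7/17 = 0
which factors as (s − 1)·(4/15·s − 7/17) = 0, giving roots s = 1 and s = (7/17)/(4/15) = 105/68. Since 105/68 ≥ 1, the smallest root in [0, 1] is s = 1.)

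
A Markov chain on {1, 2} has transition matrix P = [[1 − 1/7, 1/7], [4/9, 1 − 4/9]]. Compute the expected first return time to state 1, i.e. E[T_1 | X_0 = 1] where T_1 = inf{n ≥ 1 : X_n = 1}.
E[T_1 | X_0 = 1] = 1/π_1 = 37/28

For an irreducible recurrent Markov chain with stationary distribution π, E[T_i | X_0 = i] = 1/π_i (Kac's formula). Here π_1 = (4/9)/(1/7 + 4/9) = (4/9)/(37/63) = 28/37, so E[T_1 | X_0 = 1] = 1/π_1 = (1/7 + 4/9)/(4/9) = (37/63)/(4/9) = 37/28.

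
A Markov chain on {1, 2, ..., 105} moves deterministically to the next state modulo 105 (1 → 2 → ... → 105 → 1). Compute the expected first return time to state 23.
E[T_23 | X_0 = 23] = 105

The chain cycles deterministically, so starting at state 23 it returns in exactly 105 steps. Equivalently, the stationary distribution is uniform π_j = 1/105 for every state j, so by Kac's formula E[T_23] = 1/π_23 = 105.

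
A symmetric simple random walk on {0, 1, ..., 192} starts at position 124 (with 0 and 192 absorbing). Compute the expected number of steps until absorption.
E[τ | X_0 = 124] = 8432

Let v_k = E[τ | X_0 = k]. Boundary: v_0 = v_192 = 0. Recurrence: v_k = 1 + (v_{k-1} + v_{k+1})/2 for 1 ≤ k ≤ 191. The particular solution to v_k − (v_{k-1} + v_{k+1})/2 = 1 is v_k = −k^2. Adding homogeneous solution A + B k and matching boundaries gives v_k = k (192 − k). Substituting k = 124: v_124 = 124 · 68 = 8432.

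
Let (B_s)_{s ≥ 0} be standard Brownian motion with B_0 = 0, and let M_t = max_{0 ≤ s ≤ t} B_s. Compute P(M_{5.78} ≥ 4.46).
P(M_{5.78} ≥ 4.46) = 2·P(B_{5.78} ≥ 4.46) = 2(1 − Φ(4.46/√5.78)) ≈ 0.0636

By the reflection principle for Brownian motion, P(M_t ≥ a) = 2 · P(B_t ≥ a) for a ≥ 0. Since B_t ~ N(0, t), P(B_t ≥ 4.46) = 1 − Φ(4.46/√t) = 1 − Φ(4.46/√5.78) = 1 − Φ(1.8551). So
  P(M_{5.78} ≥ 4.46) = 2(1 − Φ(1.8551)) ≈ 0.0636.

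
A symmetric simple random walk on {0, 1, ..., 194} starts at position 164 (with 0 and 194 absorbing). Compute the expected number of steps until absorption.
E[τ | X_0 = 164] = 4920

Let v_k = E[τ | X_0 = k]. Boundary: v_0 = v_194 = 0. Recurrence: v_k = 1 + (v_{k-1} + v_{k+1})/2 for 1 ≤ k ≤ 193. The particular solution to v_k − (v_{k-1} + v_{k+1})/2 = 1 is v_k = −k^2. Adding homogeneous solution A + B k and matching boundaries gives v_k = k (194 − k). Substituting k = 164: v_164 = 164 · 30 = 4920.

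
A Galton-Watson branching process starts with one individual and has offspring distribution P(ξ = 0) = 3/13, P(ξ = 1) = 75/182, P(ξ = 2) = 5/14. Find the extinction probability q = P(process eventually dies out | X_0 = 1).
q = 42/65

The pgf is f(s) = 3/13 + 75/182·s + 5/14·s². The extinction probability q is the smallest fixed point of f in [0, 1]. Setting s = f(s):
  5/14·s² + (75/182 − 1)·s + 3/13 = 0
  5/14·s² − (3/13 + 5/14)·s + 3/13 = 0
which factors as (s − 1)·(5/14·s − 3/13) = 0, giving roots s = 1 and s = (3/13)/(5/14) = 42/65.
Mean offspring μ = 75/182 + 2·5/14 = 205/182 > 1 (supercritical), so q < 1. The extinction probability is the smaller root: q = (3/13)/(5/14) = 42/65.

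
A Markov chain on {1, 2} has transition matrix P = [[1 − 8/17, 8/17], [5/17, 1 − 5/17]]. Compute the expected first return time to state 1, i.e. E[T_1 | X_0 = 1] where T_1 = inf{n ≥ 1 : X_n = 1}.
E[T_1 | X_0 = 1] = 1/π_1 = 13/5

For an irreducible recurrent Markov chain with stationary distribution π, E[T_i | X_0 = i] = 1/π_i (Kac's formula). Here π_1 = (5/17)/(8/17 + 5/17) = (5/17)/(13/17) = 5/13, so E[T_1 | X_0 = 1] = 1/π_1 = (8/17 + 5/17)/(5/17) = (13/17)/(5/17) = 13/5.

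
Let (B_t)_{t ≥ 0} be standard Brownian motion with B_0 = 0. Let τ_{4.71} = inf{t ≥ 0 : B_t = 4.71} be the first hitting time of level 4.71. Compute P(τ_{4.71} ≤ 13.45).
P(τ_{4.71} ≤ 13.45) = 2(1 − Φ(4.71/√13.45)) = 2(1 − Φ(1.2843)) ≈ 0.1990

By the reflection principle for standard BM, P(τ_b ≤ t) = 2 · P(B_t ≥ b). Since B_t ~ N(0, t), P(B_t ≥ 4.71) = 1 − Φ(4.71/√t) = 1 − Φ(4.71/√13.45) = 1 − Φ(1.2843) ≈ 0.09952. Doubling: P(τ_{4.71} ≤ 13.45) ≈ 2 · 0.09952 = 0.19904 ≈ 0.1990.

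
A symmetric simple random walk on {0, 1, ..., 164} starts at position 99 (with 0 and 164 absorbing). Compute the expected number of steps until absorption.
E[τ | X_0 = 99] = 6435

Let v_k = E[τ | X_0 = k]. Boundary: v_0 = v_164 = 0. Recurrence: v_k = 1 + (v_{k-1} + v_{k+1})/2 for 1 ≤ k ≤ 163. The particular solution to v_k − (v_{k-1} + v_{k+1})/2 = 1 is v_k = −k^2. Adding homogeneous solution A + B k and matching boundaries gives v_k = k (164 − k). Substituting k = 99: v_99 = 99 · 65 = 6435.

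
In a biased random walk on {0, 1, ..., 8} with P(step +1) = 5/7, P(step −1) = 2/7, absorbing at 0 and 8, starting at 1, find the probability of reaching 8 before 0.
P(hit 8 before 0) = (1 − (2/5)^1) / (1 − (2/5)^8) = 78125/130123

Let u_k denote P(reach 8 before 0 | start at k). Boundary: u_0 = 0, u_8 = 1. Recurrence: u_k = 5/7·u_{k+1} + 2/7·u_{k-1} for 1 ≤ k ≤ 7. Try u_k = A + B·r^k with r = q/p = (2/7)/(5/7) = 2/5. Substitution satisfies the recurrence; boundary conditions give:
  u_k = (1 − r^k) / (1 − r^N) = (1 − (2/5)^1) / (1 − (2/5)^8) = 78125/130123.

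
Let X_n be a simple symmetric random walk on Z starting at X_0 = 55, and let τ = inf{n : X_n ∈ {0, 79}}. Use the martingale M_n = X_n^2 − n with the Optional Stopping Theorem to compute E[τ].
E[τ] = 1320

M_n = X_n^2 − n is a martingale (since E[X_{n+1}^2 | F_n] = X_n^2 + 1). By OST (τ has finite mean in a bounded region), E[M_τ] = E[M_0] = X_0^2 − 0 = 55^2 = 3025. Also E[M_τ] = E[X_τ^2] − E[τ]. The walk exits at 0 or 79, with P(hit 79 first) = 55/79, so E[X_τ^2] = 79^2 · 55/79 + 0 = 4345. Thus E[τ] = E[X_τ^2] − E[M_τ] = 4345 − 3025 = 1320 = 55(79 − 55) = 1320.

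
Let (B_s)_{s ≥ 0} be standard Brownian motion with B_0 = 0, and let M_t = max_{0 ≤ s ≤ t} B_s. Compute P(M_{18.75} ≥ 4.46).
P(M_{18.75} ≥ 4.46) = 2·P(B_{18.75} ≥ 4.46) = 2(1 − Φ(4.46/√18.75)) ≈ 0.3030

By the reflection principle for Brownian motion, P(M_t ≥ a) = 2 · P(B_t ≥ a) for a ≥ 0. Since B_t ~ N(0, t), P(B_t ≥ 4.46) = 1 − Φ(4.46/√t) = 1 − Φ(4.46/√18.75) = 1 − Φ(1.0300). So
  P(M_{18.75} ≥ 4.46) = 2(1 − Φ(1.0300)) ≈ 0.3030.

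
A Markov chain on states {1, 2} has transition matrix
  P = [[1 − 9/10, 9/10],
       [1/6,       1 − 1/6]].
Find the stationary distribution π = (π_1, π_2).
π_1 = 5/32, π_2 = 27/32

Solve πP = π with π_1 + π_2 = 1. From πP = π: π_1 · (1 − 9/10) + π_2 · 1/6 = π_1 ⇒ π_2 · 1/6 = π_1 · 9/10 ⇒ π_2/π_1 = (9/10)/(1/6) = 27/5. Together with π_1 + π_2 = 1:
  π_1 = (1/6)/(9/10 + 1/6) = (1/6)/(16/15) = 5/32,
  π_2 = (9/10)/(9/10 + 1/6) = (9/10)/(16/15) = 27/32.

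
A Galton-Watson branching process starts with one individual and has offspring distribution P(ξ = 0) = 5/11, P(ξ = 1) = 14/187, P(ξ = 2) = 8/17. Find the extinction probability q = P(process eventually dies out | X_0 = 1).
q = 85/88

The pgf is f(s) = 5/11 + 14/187·s + 8/17·s². The extinction probability q is the smallest fixed point of f in [0, 1]. Setting s = f(s):
  8/17·s² + (14/187 − 1)·s + 5/11 = 0
  8/17·s² − (5/11 + 8/17)·s + 5/11 = 0
which factors as (s − 1)·(8/17·s − 5/11) = 0, giving roots s = 1 and s = (5/11)/(8/17) = 85/88.
Mean offspring μ = 14/187 + 2·8/17 = 190/187 > 1 (supercritical), so q < 1. The extinction probability is the smaller root: q = (5/11)/(8/17) = 85/88.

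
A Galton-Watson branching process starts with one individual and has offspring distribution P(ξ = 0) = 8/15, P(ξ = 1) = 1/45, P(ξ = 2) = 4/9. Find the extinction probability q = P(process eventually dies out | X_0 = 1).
q = 1

Mean offspring μ = 0·8/15 + 1·1/45 + 2·4/9 = 41/45 ≤ 1. For μ ≤ 1 with offspring not concentrated at 1, the Galton-Watson process goes extinct almost surely, so q = 1.
(Algebraic check: The pgf is f(s) = 8/15 + 1/45·s + 4/9·s². The extinction probability q is the smallest fixed point of f in [0, 1]. Setting s = f(s):
  4/9·s² + (1/45 − 1)·s + 8/15 = 0
  4/9·s² − (8/15 + 4/9)·s + 8/15 = 0
which factors as (s − 1)·(4/9·s − 8/15) = 0, giving roots s = 1 and s = (8/15)/(4/9) = 6/5. Since 6/5 ≥ 1, the smallest root in [0, 1] is s = 1.)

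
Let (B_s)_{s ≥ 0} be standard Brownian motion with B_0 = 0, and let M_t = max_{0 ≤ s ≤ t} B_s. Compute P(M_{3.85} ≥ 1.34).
P(M_{3.85} ≥ 1.34) = 2·P(B_{3.85} ≥ 1.34) = 2(1 − Φ(1.34/√3.85)) ≈ 0.4947

By the reflection principle for Brownian motion, P(M_t ≥ a) = 2 · P(B_t ≥ a) for a ≥ 0. Since B_t ~ N(0, t), P(B_t ≥ 1.34) = 1 − Φ(1.34/√t) = 1 − Φ(1.34/√3.85) = 1 − Φ(0.6829). So
  P(M_{3.85} ≥ 1.34) = 2(1 − Φ(0.6829)) ≈ 0.4947.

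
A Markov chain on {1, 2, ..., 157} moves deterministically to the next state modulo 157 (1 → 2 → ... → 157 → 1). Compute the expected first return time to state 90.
E[T_90 | X_0 = 90] = 157

The chain cycles deterministically, so starting at state 90 it returns in exactly 157 steps. Equivalently, the stationary distribution is uniform π_j = 1/157 for every state j, so by Kac's formula E[T_90] = 1/π_90 = 157.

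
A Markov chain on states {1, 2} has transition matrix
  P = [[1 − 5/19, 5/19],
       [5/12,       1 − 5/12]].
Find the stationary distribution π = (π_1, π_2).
π_1 = 19/31, π_2 = 12/31

Solve πP = π with π_1 + π_2 = 1. From πP = π: π_1 · (1 − 5/19) + π_2 · 5/12 = π_1 ⇒ π_2 · 5/12 = π_1 · 5/19 ⇒ π_2/π_1 = (5/19)/(5/12) = 12/19. Together with π_1 + π_2 = 1:
  π_1 = (5/12)/(5/19 + 5/12) = (5/12)/(155/228) = 19/31,
  π_2 = (5/19)/(5/19 + 5/12) = (5/19)/(155/228) = 12/31.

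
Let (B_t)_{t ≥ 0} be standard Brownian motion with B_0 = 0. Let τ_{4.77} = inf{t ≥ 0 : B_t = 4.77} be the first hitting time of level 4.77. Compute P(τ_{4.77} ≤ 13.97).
P(τ_{4.77} ≤ 13.97) = 2(1 − Φ(4.77/√13.97)) = 2(1 − Φ(1.2762)) ≈ 0.2019

By the reflection principle for standard BM, P(τ_b ≤ t) = 2 · P(B_t ≥ b). Since B_t ~ N(0, t), P(B_t ≥ 4.77) = 1 − Φ(4.77/√t) = 1 − Φ(4.77/√13.97) = 1 − Φ(1.2762) ≈ 0.10094. Doubling: P(τ_{4.77} ≤ 13.97) ≈ 2 · 0.10094 = 0.20188 ≈ 0.2019.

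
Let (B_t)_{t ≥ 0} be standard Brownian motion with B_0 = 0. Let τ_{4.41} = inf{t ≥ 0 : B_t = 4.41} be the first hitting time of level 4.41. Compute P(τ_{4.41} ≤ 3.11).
P(τ_{4.41} ≤ 3.11) = 2(1 − Φ(4.41/√3.11)) = 2(1 − Φ(2.5007)) ≈ 0.0124

By the reflection principle for standard BM, P(τ_b ≤ t) = 2 · P(B_t ≥ b). Since B_t ~ N(0, t), P(B_t ≥ 4.41) = 1 − Φ(4.41/√t) = 1 − Φ(4.41/√3.11) = 1 − Φ(2.5007) ≈ 0.00620. Doubling: P(τ_{4.41} ≤ 3.11) ≈ 2 · 0.00620 = 0.01240 ≈ 0.0124.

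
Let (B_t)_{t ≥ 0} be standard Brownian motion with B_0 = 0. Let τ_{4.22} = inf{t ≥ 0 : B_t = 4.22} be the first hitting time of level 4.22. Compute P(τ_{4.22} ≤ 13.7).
P(τ_{4.22} ≤ 13.7) = 2(1 − Φ(4.22/√13.7)) = 2(1 − Φ(1.1401)) ≈ 0.2542

By the reflection principle for standard BM, P(τ_b ≤ t) = 2 · P(B_t ≥ b). Since B_t ~ N(0, t), P(B_t ≥ 4.22) = 1 − Φ(4.22/√t) = 1 − Φ(4.22/√13.7) = 1 − Φ(1.1401) ≈ 0.12712. Doubling: P(τ_{4.22} ≤ 13.7) ≈ 2 · 0.12712 = 0.25424 ≈ 0.2542.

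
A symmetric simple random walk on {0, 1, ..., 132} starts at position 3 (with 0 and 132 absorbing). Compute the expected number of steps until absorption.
E[τ | X_0 = 3] = 387

Let v_k = E[τ | X_0 = k]. Boundary: v_0 = v_132 = 0. Recurrence: v_k = 1 + (v_{k-1} + v_{k+1})/2 for 1 ≤ k ≤ 131. The particular solution to v_k − (v_{k-1} + v_{k+1})/2 = 1 is v_k = −k^2. Adding homogeneous solution A + B k and matching boundaries gives v_k = k (132 − k). Substituting k = 3: v_3 = 3 · 129 = 387.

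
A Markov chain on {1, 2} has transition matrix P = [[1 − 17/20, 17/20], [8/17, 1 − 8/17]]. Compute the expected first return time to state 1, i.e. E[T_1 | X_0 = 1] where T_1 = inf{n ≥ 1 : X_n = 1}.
E[T_1 | X_0 = 1] = 1/π_1 = 449/160

For an irreducible recurrent Markov chain with stationary distribution π, E[T_i | X_0 = i] = 1/π_i (Kac's formula). Here π_1 = (8/17)/(17/20 + 8/17) = (8/17)/(449/340) = 160/449, so E[T_1 | X_0 = 1] = 1/π_1 = (17/20 + 8/17)/(8/17) = (449/340)/(8/17) = 449/160.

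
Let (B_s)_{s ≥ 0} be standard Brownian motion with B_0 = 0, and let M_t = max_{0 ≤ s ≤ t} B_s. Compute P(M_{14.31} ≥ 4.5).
P(M_{14.31} ≥ 4.5) = 2·P(B_{14.31} ≥ 4.5) = 2(1 − Φ(4.5/√14.31)) ≈ 0.2342

By the reflection principle for Brownian motion, P(M_t ≥ a) = 2 · P(B_t ≥ a) for a ≥ 0. Since B_t ~ N(0, t), P(B_t ≥ 4.5) = 1 − Φ(4.5/√t) = 1 − Φ(4.5/√14.31) = 1 − Φ(1.1896). So
  P(M_{14.31} ≥ 4.5) = 2(1 − Φ(1.1896)) ≈ 0.2342.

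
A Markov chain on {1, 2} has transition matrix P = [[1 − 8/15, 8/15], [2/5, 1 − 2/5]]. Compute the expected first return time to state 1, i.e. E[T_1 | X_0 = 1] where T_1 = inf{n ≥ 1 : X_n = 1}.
E[T_1 | X_0 = 1] = 1/π_1 = 7/3

For an irreducible recurrent Markov chain with stationary distribution π, E[T_i | X_0 = i] = 1/π_i (Kac's formula). Here π_1 = (2/5)/(8/15 + 2/5) = (2/5)/(14/15) = 3/7, so E[T_1 | X_0 = 1] = 1/π_1 = (8/15 + 2/5)/(2/5) = (14/15)/(2/5) = 7/3.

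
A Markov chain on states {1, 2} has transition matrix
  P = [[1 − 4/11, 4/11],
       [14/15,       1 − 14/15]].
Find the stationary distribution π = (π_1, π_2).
π_1 = 77/107, π_2 = 30/107

Solve πP = π with π_1 + π_2 = 1. From πP = π: π_1 · (1 − 4/11) + π_2 · 14/15 = π_1 ⇒ π_2 · 14/15 = π_1 · 4/11 ⇒ π_2/π_1 = (4/11)/(14/15) = 30/77. Together with π_1 + π_2 = 1:
  π_1 = (14/15)/(4/11 + 14/15) = (14/15)/(214/165) = 77/107,
  π_2 = (4/11)/(4/11 + 14/15) = (4/11)/(214/165) = 30/107.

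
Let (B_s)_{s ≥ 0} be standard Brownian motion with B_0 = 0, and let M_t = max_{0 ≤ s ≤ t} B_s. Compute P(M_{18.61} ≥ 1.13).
P(M_{18.61} ≥ 1.13) = 2·P(B_{18.61} ≥ 1.13) = 2(1 − Φ(1.13/√18.61)) ≈ 0.7934

By the reflection principle for Brownian motion, P(M_t ≥ a) = 2 · P(B_t ≥ a) for a ≥ 0. Since B_t ~ N(0, t), P(B_t ≥ 1.13) = 1 − Φ(1.13/√t) = 1 − Φ(1.13/√18.61) = 1 − Φ(0.2619). So
  P(M_{18.61} ≥ 1.13) = 2(1 − Φ(0.2619)) ≈ 0.7934.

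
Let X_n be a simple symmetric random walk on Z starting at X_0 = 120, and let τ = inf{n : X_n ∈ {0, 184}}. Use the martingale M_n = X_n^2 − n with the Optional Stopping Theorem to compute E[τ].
E[τ] = 7680

M_n = X_n^2 − n is a martingale (since E[X_{n+1}^2 | F_n] = X_n^2 + 1). By OST (τ has finite mean in a bounded region), E[M_τ] = E[M_0] = X_0^2 − 0 = 120^2 = 14400. Also E[M_τ] = E[X_τ^2] − E[τ]. The walk exits at 0 or 184, with P(hit 184 first) = 120/184, so E[X_τ^2] = 184^2 · 120/184 + 0 = 22080. Thus E[τ] = E[X_τ^2] − E[M_τ] = 22080 − 14400 = 7680 = 120(184 − 120) = 7680.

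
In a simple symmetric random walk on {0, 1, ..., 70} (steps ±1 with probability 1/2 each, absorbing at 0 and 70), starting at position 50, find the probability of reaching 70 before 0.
P(hit 70 before 0) = 50/70 = 5/7

Let u_k = P(hit 70 before 0 | start at k). Then u_0 = 0, u_70 = 1, and u_k = u_{k-1}/2 + u_{k+1}/2 for 1 ≤ k ≤ 69. This harmonic recurrence is solved by u_k = k/70, giving u_50 = 50/70 = 5/7.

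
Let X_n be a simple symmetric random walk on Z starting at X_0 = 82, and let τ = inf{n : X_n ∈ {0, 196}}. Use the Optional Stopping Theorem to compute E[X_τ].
E[X_τ] = 82

X_n is a martingale and τ is a bounded-mean stopping time (indeed τ is finite a.s. with bounded expectation since the walk is in a bounded region). By the OST, E[X_τ] = E[X_0] = 82. Equivalently: E[X_τ] = 196 · P(hit 196 first) + 0 · P(hit 0 first) = 196 · (82/196) = 82.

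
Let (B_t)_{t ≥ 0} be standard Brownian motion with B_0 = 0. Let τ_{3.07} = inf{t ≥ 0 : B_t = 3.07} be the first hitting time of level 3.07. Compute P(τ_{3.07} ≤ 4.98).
P(τ_{3.07} ≤ 4.98) = 2(1 − Φ(3.07/√4.98)) = 2(1 − Φ(1.3757)) ≈ 0.1689

By the reflection principle for standard BM, P(τ_b ≤ t) = 2 · P(B_t ≥ b). Since B_t ~ N(0, t), P(B_t ≥ 3.07) = 1 − Φ(3.07/√t) = 1 − Φ(3.07/√4.98) = 1 − Φ(1.3757) ≈ 0.08446. Doubling: P(τ_{3.07} ≤ 4.98) ≈ 2 · 0.08446 = 0.16892 ≈ 0.1689.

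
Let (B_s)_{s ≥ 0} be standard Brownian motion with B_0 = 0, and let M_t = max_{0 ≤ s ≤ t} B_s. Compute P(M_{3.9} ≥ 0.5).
P(M_{3.9} ≥ 0.5) = 2·P(B_{3.9} ≥ 0.5) = 2(1 − Φ(0.5/√3.9)) ≈ 0.8001

By the reflection principle for Brownian motion, P(M_t ≥ a) = 2 · P(B_t ≥ a) for a ≥ 0. Since B_t ~ N(0, t), P(B_t ≥ 0.5) = 1 − Φ(0.5/√t) = 1 − Φ(0.5/√3.9) = 1 − Φ(0.2532). So
  P(M_{3.9} ≥ 0.5) = 2(1 − Φ(0.2532)) ≈ 0.8001.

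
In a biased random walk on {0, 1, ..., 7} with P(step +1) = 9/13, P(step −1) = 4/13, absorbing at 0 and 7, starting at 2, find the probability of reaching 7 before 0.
P(hit 7 before 0) = (1 − (4/9)^2) / (1 − (4/9)^7) = 767637/953317

Let u_k denote P(reach 7 before 0 | start at k). Boundary: u_0 = 0, u_7 = 1. Recurrence: u_k = 9/13·u_{k+1} + 4/13·u_{k-1} for 1 ≤ k ≤ 6. Try u_k = A + B·r^k with r = q/p = (4/13)/(9/13) = 4/9. Substitution satisfies the recurrence; boundary conditions give:
  u_k = (1 − r^k) / (1 − r^N) = (1 − (4/9)^2) / (1 − (4/9)^7) = 767637/953317.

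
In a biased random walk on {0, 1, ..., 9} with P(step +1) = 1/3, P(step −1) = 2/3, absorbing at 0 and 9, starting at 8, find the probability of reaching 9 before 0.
P(hit 9 before 0) = (1 − (2)^8) / (1 − (2)^9) = 255/511

Let u_k denote P(reach 9 before 0 | start at k). Boundary: u_0 = 0, u_9 = 1. Recurrence: u_k = 1/3·u_{k+1} + 2/3·u_{k-1} for 1 ≤ k ≤ 8. Try u_k = A + B·r^k with r = q/p = (2/3)/(1/3) = 2. Substitution satisfies the recurrence; boundary conditions give:
  u_k = (1 − r^k) / (1 − r^N) = (1 − (2)^8) / (1 − (2)^9) = 255/511.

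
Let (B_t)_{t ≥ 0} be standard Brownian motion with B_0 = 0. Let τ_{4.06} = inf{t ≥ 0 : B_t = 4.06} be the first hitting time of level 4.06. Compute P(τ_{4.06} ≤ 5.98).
P(τ_{4.06} ≤ 5.98) = 2(1 − Φ(4.06/√5.98)) = 2(1 − Φ(1.6603)) ≈ 0.0969

By the reflection principle for standard BM, P(τ_b ≤ t) = 2 · P(B_t ≥ b). Since B_t ~ N(0, t), P(B_t ≥ 4.06) = 1 − Φ(4.06/√t) = 1 − Φ(4.06/√5.98) = 1 − Φ(1.6603) ≈ 0.04843. Doubling: P(τ_{4.06} ≤ 5.98) ≈ 2 · 0.04843 = 0.09686 ≈ 0.0969.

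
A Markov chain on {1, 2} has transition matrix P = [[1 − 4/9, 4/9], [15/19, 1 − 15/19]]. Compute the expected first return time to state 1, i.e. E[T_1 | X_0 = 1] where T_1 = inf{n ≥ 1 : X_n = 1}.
E[T_1 | X_0 = 1] = 1/π_1 = 211/135

For an irreducible recurrent Markov chain with stationary distribution π, E[T_i | X_0 = i] = 1/π_i (Kac's formula). Here π_1 = (15/19)/(4/9 + 15/19) = (15/19)/(211/171) = 135/211, so E[T_1 | X_0 = 1] = 1/π_1 = (4/9 + 15/19)/(15/19) = (211/171)/(15/19) = 211/135.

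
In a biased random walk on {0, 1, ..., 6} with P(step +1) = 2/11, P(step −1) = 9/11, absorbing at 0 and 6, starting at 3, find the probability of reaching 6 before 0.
P(hit 6 before 0) = (1 − (9/2)^3) / (1 − (9/2)^6) = 8/737

Let u_k denote P(reach 6 before 0 | start at k). Boundary: u_0 = 0, u_6 = 1. Recurrence: u_k = 2/11·u_{k+1} + 9/11·u_{k-1} for 1 ≤ k ≤ 5. Try u_k = A + B·r^k with r = q/p = (9/11)/(2/11) = 9/2. Substitution satisfies the recurrence; boundary conditions give:
  u_k = (1 − r^k) / (1 − r^N) = (1 − (9/2)^3) / (1 − (9/2)^6) = 8/737.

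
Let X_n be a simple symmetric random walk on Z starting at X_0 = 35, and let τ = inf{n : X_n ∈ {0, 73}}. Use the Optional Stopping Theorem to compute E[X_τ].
E[X_τ] = 35

X_n is a martingale and τ is a bounded-mean stopping time (indeed τ is finite a.s. with bounded expectation since the walk is in a bounded region). By the OST, E[X_τ] = E[X_0] = 35. Equivalently: E[X_τ] = 73 · P(hit 73 first) + 0 · P(hit 0 first) = 73 · (35/73) = 35.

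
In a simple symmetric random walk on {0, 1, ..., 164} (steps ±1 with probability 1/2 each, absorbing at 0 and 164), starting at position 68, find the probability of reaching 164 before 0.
P(hit 164 before 0) = 68/164 = 17/41

Let u_k = P(hit 164 before 0 | start at k). Then u_0 = 0, u_164 = 1, and u_k = u_{k-1}/2 + u_{k+1}/2 for 1 ≤ k ≤ 163. This harmonic recurrence is solved by u_k = k/164, giving u_68 = 68/164 = 17/41.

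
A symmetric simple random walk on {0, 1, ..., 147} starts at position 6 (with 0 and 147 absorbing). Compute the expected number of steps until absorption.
E[τ | X_0 = 6] = 846

Let v_k = E[τ | X_0 = k]. Boundary: v_0 = v_147 = 0. Recurrence: v_k = 1 + (v_{k-1} + v_{k+1})/2 for 1 ≤ k ≤ 146. The particular solution to v_k − (v_{k-1} + v_{k+1})/2 = 1 is v_k = −k^2. Adding homogeneous solution A + B k and matching boundaries gives v_k = k (147 − k). Substituting k = 6: v_6 = 6 · 141 = 846.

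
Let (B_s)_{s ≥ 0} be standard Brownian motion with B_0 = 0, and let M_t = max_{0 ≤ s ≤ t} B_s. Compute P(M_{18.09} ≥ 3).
P(M_{18.09} ≥ 3) = 2·P(B_{18.09} ≥ 3) = 2(1 − Φ(3/√18.09)) ≈ 0.4806

By the reflection principle for Brownian motion, P(M_t ≥ a) = 2 · P(B_t ≥ a) for a ≥ 0. Since B_t ~ N(0, t), P(B_t ≥ 3) = 1 − Φ(3/√t) = 1 − Φ(3/√18.09) = 1 − Φ(0.7053). So
  P(M_{18.09} ≥ 3) = 2(1 − Φ(0.7053)) ≈ 0.4806.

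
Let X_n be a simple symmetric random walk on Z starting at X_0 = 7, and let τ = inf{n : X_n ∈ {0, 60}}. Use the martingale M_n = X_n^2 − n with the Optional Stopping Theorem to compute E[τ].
E[τ] = 371

M_n = X_n^2 − n is a martingale (since E[X_{n+1}^2 | F_n] = X_n^2 + 1). By OST (τ has finite mean in a bounded region), E[M_τ] = E[M_0] = X_0^2 − 0 = 7^2 = 49. Also E[M_τ] = E[X_τ^2] − E[τ]. The walk exits at 0 or 60, with P(hit 60 first) = 7/60, so E[X_τ^2] = 60^2 · 7/60 + 0 = 420. Thus E[τ] = E[X_τ^2] − E[M_τ] = 420 − 49 = 371 = 7(60 − 7) = 371.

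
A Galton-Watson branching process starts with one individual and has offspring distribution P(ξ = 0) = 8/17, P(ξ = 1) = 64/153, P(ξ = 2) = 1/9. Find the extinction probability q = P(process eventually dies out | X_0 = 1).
q = 1

Mean offspring μ = 0·8/17 + 1·64/153 + 2·1/9 = 98/153 ≤ 1. For μ ≤ 1 with offspring not concentrated at 1, the Galton-Watson process goes extinct almost surely, so q = 1.
(Algebraic check: The pgf is f(s) = 8/17 + 64/153·s + 1/9·s². The extinction probability q is the smallest fixed point of f in [0, 1]. Setting s = f(s):
  1/9·s² + (64/153 − 1)·s + 8/17 = 0
  1/9·s² − (8/17 + 1/9)·s + 8/17 = 0
which factors as (s − 1)·(1/9·s − 8/17) = 0, giving roots s = 1 and s = (8/17)/(1/9) = 72/17. Since 72/17 ≥ 1, the smallest root in [0, 1] is s = 1.)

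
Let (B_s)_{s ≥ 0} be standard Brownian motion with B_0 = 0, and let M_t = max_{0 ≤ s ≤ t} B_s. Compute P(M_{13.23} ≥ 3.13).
P(M_{13.23} ≥ 3.13) = 2·P(B_{13.23} ≥ 3.13) = 2(1 − Φ(3.13/√13.23)) ≈ 0.3895

By the reflection principle for Brownian motion, P(M_t ≥ a) = 2 · P(B_t ≥ a) for a ≥ 0. Since B_t ~ N(0, t), P(B_t ≥ 3.13) = 1 − Φ(3.13/√t) = 1 − Φ(3.13/√13.23) = 1 − Φ(0.8605). So
  P(M_{13.23} ≥ 3.13) = 2(1 − Φ(0.8605)) ≈ 0.3895.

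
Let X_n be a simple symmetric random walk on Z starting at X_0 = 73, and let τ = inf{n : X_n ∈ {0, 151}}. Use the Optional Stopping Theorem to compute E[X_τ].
E[X_τ] = 73

X_n is a martingale and τ is a bounded-mean stopping time (indeed τ is finite a.s. with bounded expectation since the walk is in a bounded region). By the OST, E[X_τ] = E[X_0] = 73. Equivalently: E[X_τ] = 151 · P(hit 151 first) + 0 · P(hit 0 first) = 151 · (73/151) = 73.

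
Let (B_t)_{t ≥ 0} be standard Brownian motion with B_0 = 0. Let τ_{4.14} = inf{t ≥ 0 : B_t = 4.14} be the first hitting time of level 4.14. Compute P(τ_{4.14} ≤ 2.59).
P(τ_{4.14} ≤ 2.59) = 2(1 − Φ(4.14/√2.59)) = 2(1 − Φ(2.5725)) ≈ 0.0101

By the reflection principle for standard BM, P(τ_b ≤ t) = 2 · P(B_t ≥ b). Since B_t ~ N(0, t), P(B_t ≥ 4.14) = 1 − Φ(4.14/√t) = 1 − Φ(4.14/√2.59) = 1 − Φ(2.5725) ≈ 0.00505. Doubling: P(τ_{4.14} ≤ 2.59) ≈ 2 · 0.00505 = 0.01010 ≈ 0.0101.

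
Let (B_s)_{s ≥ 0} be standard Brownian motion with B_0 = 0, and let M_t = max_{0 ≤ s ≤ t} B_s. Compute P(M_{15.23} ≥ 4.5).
P(M_{15.23} ≥ 4.5) = 2·P(B_{15.23} ≥ 4.5) = 2(1 − Φ(4.5/√15.23)) ≈ 0.2489

By the reflection principle for Brownian motion, P(M_t ≥ a) = 2 · P(B_t ≥ a) for a ≥ 0. Since B_t ~ N(0, t), P(B_t ≥ 4.5) = 1 − Φ(4.5/√t) = 1 − Φ(4.5/√15.23) = 1 − Φ(1.1531). So
  P(M_{15.23} ≥ 4.5) = 2(1 − Φ(1.1531)) ≈ 0.2489.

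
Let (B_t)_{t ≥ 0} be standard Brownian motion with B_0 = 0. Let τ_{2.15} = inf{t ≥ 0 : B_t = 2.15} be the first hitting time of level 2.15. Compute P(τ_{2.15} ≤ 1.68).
P(τ_{2.15} ≤ 1.68) = 2(1 − Φ(2.15/√1.68)) = 2(1 − Φ(1.6588)) ≈ 0.0972

By the reflection principle for standard BM, P(τ_b ≤ t) = 2 · P(B_t ≥ b). Since B_t ~ N(0, t), P(B_t ≥ 2.15) = 1 − Φ(2.15/√t) = 1 − Φ(2.15/√1.68) = 1 − Φ(1.6588) ≈ 0.04858. Doubling: P(τ_{2.15} ≤ 1.68) ≈ 2 · 0.04858 = 0.09716 ≈ 0.0972.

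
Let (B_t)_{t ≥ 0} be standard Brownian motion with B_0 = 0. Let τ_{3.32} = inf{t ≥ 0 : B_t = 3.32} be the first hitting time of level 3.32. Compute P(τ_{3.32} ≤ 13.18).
P(τ_{3.32} ≤ 13.18) = 2(1 − Φ(3.32/√13.18)) = 2(1 − Φ(0.9145)) ≈ 0.3605

By the reflection principle for standard BM, P(τ_b ≤ t) = 2 · P(B_t ≥ b). Since B_t ~ N(0, t), P(B_t ≥ 3.32) = 1 − Φ(3.32/√t) = 1 − Φ(3.32/√13.18) = 1 − Φ(0.9145) ≈ 0.18023. Doubling: P(τ_{3.32} ≤ 13.18) ≈ 2 · 0.18023 = 0.36046 ≈ 0.3605.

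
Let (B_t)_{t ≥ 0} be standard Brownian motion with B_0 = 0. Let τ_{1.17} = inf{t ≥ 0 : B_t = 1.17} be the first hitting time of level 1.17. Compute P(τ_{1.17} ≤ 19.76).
P(τ_{1.17} ≤ 19.76) = 2(1 − Φ(1.17/√19.76)) = 2(1 − Φ(0.2632)) ≈ 0.7924

By the reflection principle for standard BM, P(τ_b ≤ t) = 2 · P(B_t ≥ b). Since B_t ~ N(0, t), P(B_t ≥ 1.17) = 1 − Φ(1.17/√t) = 1 − Φ(1.17/√19.76) = 1 − Φ(0.2632) ≈ 0.39620. Doubling: P(τ_{1.17} ≤ 19.76) ≈ 2 · 0.39620 = 0.79240 ≈ 0.7924.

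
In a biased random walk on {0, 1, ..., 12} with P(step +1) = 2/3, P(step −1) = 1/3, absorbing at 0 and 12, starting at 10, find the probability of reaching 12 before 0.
P(hit 12 before 0) = (1 − (1/2)^10) / (1 − (1/2)^12) = 1364/1365

Let u_k denote P(reach 12 before 0 | start at k). Boundary: u_0 = 0, u_12 = 1. Recurrence: u_k = 2/3·u_{k+1} + 1/3·u_{k-1} for 1 ≤ k ≤ 11. Try u_k = A + B·r^k with r = q/p = (1/3)/(2/3) = 1/2. Substitution satisfies the recurrence; boundary conditions give:
  u_k = (1 − r^k) / (1 − r^N) = (1 − (1/2)^10) / (1 − (1/2)^12) = 1364/1365.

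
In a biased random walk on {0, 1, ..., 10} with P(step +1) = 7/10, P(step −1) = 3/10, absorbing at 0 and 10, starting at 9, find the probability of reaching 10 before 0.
P(hit 10 before 0) = (1 − (3/7)^9) / (1 − (3/7)^10) = 70584367/70604050

Let u_k denote P(reach 10 before 0 | start at k). Boundary: u_0 = 0, u_10 = 1. Recurrence: u_k = 7/10·u_{k+1} + 3/10·u_{k-1} for 1 ≤ k ≤ 9. Try u_k = A + B·r^k with r = q/p = (3/10)/(7/10) = 3/7. Substitution satisfies the recurrence; boundary conditions give:
  u_k = (1 − r^k) / (1 − r^N) = (1 − (3/7)^9) / (1 − (3/7)^10) = 70584367/70604050.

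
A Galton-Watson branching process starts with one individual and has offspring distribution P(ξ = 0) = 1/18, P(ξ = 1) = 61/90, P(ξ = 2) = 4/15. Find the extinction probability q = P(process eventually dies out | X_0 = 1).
q = 5/24

The pgf is f(s) = 1/18 + 61/90·s + 4/15·s². The extinction probability q is the smallest fixed point of f in [0, 1]. Setting s = f(s):
  4/15·s² + (61/90 − 1)·s + 1/18 = 0
  4/15·s² − (1/18 + 4/15)·s + 1/18 = 0
which factors as (s − 1)·(4/15·s − 1/18) = 0, giving roots s = 1 and s = (1/18)/(4/15) = 5/24.
Mean offspring μ = 61/90 + 2·4/15 = 109/90 > 1 (supercritical), so q < 1. The extinction probability is the smaller root: q = (1/18)/(4/15) = 5/24.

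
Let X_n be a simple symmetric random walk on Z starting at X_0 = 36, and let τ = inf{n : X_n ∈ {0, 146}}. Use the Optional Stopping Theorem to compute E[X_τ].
E[X_τ] = 36

X_n is a martingale and τ is a bounded-mean stopping time (indeed τ is finite a.s. with bounded expectation since the walk is in a bounded region). By the OST, E[X_τ] = E[X_0] = 36. Equivalently: E[X_τ] = 146 · P(hit 146 first) + 0 · P(hit 0 first) = 146 · (36/146) = 36.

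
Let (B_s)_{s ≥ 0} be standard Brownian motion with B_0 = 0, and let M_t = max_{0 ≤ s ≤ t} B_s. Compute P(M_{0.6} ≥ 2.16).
P(M_{0.6} ≥ 2.16) = 2·P(B_{0.6} ≥ 2.16) = 2(1 − Φ(2.16/√0.6)) ≈ 0.0053

By the reflection principle for Brownian motion, P(M_t ≥ a) = 2 · P(B_t ≥ a) for a ≥ 0. Since B_t ~ N(0, t), P(B_t ≥ 2.16) = 1 − Φ(2.16/√t) = 1 − Φ(2.16/√0.6) = 1 − Φ(2.7885). So
  P(M_{0.6} ≥ 2.16) = 2(1 − Φ(2.7885)) ≈ 0.0053.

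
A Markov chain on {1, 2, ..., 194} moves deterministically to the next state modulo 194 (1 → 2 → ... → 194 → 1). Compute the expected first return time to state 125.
E[T_125 | X_0 = 125] = 194

The chain cycles deterministically, so starting at state 125 it returns in exactly 194 steps. Equivalently, the stationary distribution is uniform π_j = 1/194 for every state j, so by Kac's formula E[T_125] = 1/π_125 = 194.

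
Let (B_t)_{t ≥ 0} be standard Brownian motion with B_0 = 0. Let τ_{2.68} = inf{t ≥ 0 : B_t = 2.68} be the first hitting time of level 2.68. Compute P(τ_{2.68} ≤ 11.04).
P(τ_{2.68} ≤ 11.04) = 2(1 − Φ(2.68/√11.04)) = 2(1 − Φ(0.8066)) ≈ 0.4199

By the reflection principle for standard BM, P(τ_b ≤ t) = 2 · P(B_t ≥ b). Since B_t ~ N(0, t), P(B_t ≥ 2.68) = 1 − Φ(2.68/√t) = 1 − Φ(2.68/√11.04) = 1 − Φ(0.8066) ≈ 0.20995. Doubling: P(τ_{2.68} ≤ 11.04) ≈ 2 · 0.20995 = 0.41990 ≈ 0.4199.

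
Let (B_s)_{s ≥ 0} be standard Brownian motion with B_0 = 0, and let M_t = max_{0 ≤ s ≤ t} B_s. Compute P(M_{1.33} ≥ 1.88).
P(M_{1.33} ≥ 1.88) = 2·P(B_{1.33} ≥ 1.88) = 2(1 − Φ(1.88/√1.33)) ≈ 0.1031

By the reflection principle for Brownian motion, P(M_t ≥ a) = 2 · P(B_t ≥ a) for a ≥ 0. Since B_t ~ N(0, t), P(B_t ≥ 1.88) = 1 − Φ(1.88/√t) = 1 − Φ(1.88/√1.33) = 1 − Φ(1.6302). So
  P(M_{1.33} ≥ 1.88) = 2(1 − Φ(1.6302)) ≈ 0.1031.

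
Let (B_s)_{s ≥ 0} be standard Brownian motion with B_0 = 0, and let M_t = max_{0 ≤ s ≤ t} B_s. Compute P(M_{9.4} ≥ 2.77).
P(M_{9.4} ≥ 2.77) = 2·P(B_{9.4} ≥ 2.77) = 2(1 − Φ(2.77/√9.4)) ≈ 0.3663

By the reflection principle for Brownian motion, P(M_t ≥ a) = 2 · P(B_t ≥ a) for a ≥ 0. Since B_t ~ N(0, t), P(B_t ≥ 2.77) = 1 − Φ(2.77/√t) = 1 − Φ(2.77/√9.4) = 1 − Φ(0.9035). So
  P(M_{9.4} ≥ 2.77) = 2(1 − Φ(0.9035)) ≈ 0.3663.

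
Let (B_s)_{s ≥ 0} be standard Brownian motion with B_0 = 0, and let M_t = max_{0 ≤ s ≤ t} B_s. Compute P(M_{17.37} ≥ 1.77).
P(M_{17.37} ≥ 1.77) = 2·P(B_{17.37} ≥ 1.77) = 2(1 − Φ(1.77/√17.37)) ≈ 0.6711

By the reflection principle for Brownian motion, P(M_t ≥ a) = 2 · P(B_t ≥ a) for a ≥ 0. Since B_t ~ N(0, t), P(B_t ≥ 1.77) = 1 − Φ(1.77/√t) = 1 − Φ(1.77/√17.37) = 1 − Φ(0.4247). So
  P(M_{17.37} ≥ 1.77) = 2(1 − Φ(0.4247)) ≈ 0.6711.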